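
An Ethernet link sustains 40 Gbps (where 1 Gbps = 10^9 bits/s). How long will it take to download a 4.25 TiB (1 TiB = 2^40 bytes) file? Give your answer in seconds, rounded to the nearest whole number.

4.25 TiB = 4,672,924,418,048 bytes = 37,383,395,344,384 bits
40 Gbps = 40,000,000,000 bits/s
time = 37,383,395,344,384 / 40,000,000,000 = 935 s

935 seconds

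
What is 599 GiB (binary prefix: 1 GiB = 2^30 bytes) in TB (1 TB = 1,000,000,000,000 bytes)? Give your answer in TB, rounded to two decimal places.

599 GiB × 1,073,741,824 bytes/GiB = 643,171,352,576 bytes
1 TB = 10^12 bytes = 1,000,000,000,000 bytes
643,171,352,576 / 1,000,000,000,000 = 0.64 TB

0.64 TB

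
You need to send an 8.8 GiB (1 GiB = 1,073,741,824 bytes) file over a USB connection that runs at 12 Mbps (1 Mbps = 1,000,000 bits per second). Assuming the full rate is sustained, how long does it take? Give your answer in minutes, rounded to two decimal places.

104.99 minutes

8.8 GiB = 9,448,928,051.2 bytes = 75,591,424,409.6 bits
12 Mbps = 12,000,000 bits/s
time = 75,591,424,409.6 / 12,000,000 = 6,299.285 s
6,299.285 s / 60 = 104.99 minutes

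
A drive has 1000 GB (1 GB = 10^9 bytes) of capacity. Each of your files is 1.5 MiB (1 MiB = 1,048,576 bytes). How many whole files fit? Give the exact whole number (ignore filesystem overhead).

635,782

Capacity: 1000 GB = 1,000,000,000,000 bytes
Per item: 1.5 MiB = 1,572,864 bytes
⌊1,000,000,000,000 / 1,572,864⌋ = 635,782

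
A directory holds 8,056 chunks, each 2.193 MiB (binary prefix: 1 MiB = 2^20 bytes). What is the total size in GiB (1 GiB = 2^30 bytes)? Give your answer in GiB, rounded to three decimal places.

17.253 GiB

Total = 8,056 × 2.193 MiB = 17666.808 MiB
= 17666.808 × 1,048,576 bytes = 18,524,990,865.408 bytes
1 GiB = 1,073,741,824 bytes
18,524,990,865.408 / 1,073,741,824 = 17.253 GiB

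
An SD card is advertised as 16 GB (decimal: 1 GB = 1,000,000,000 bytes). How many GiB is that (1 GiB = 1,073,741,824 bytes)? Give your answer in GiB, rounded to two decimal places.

16 GB × 1,000,000,000 bytes/GB = 16,000,000,000 bytes
1 GiB = 1,073,741,824 bytes
16,000,000,000 / 1,073,741,824 = 14.90 GiB

14.90 GiB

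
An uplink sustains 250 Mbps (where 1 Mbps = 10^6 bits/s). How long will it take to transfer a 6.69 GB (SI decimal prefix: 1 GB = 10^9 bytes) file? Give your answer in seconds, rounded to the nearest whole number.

6.69 GB = 6,690,000,000 bytes = 53,520,000,000 bits
250 Mbps = 250,000,000 bits/s
time = 53,520,000,000 / 250,000,000 = 214 s

214 seconds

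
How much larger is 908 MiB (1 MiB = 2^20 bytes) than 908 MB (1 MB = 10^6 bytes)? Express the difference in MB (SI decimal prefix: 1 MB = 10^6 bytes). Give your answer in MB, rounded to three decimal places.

908 MiB = 908 × 1,048,576 = 952,107,008 bytes
908 MB = 908 × 1,000,000 = 908,000,000 bytes
difference = 44,107,008 bytes
44,107,008 / 1,000,000 = 44.107 MB

44.107 MB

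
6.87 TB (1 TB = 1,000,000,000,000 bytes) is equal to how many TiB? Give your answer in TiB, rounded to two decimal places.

6.25 TiB

6.87 TB = 6.87 × 10^12 bytes = 6,870,000,000,000 bytes
1 TiB = 2^40 bytes = 1,099,511,627,776 bytes
6,870,000,000,000 / 1,099,511,627,776 = 6.25 TiB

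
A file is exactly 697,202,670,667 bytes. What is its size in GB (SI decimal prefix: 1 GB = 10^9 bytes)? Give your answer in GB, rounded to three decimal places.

697,202,670,667 bytes given.
1 GB = 1,000,000,000 bytes
697,202,670,667 / 1,000,000,000 = 697.203 GB

697.203 GB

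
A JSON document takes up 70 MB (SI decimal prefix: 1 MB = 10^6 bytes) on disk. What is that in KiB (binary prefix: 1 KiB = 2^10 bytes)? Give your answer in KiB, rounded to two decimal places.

68,359.38 KiB

70 MB = 70 × 10^6 bytes = 70,000,000 bytes
1 KiB = 1,024 bytes
70,000,000 / 1,024 = 68,359.38 KiB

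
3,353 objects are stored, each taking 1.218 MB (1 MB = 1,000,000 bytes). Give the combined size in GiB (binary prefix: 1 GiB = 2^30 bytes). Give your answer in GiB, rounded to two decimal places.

3.80 GiB

Total = 3,353 × 1.218 MB = 4083.954 MB
= 4083.954 × 1,000,000 bytes = 4,083,954,000 bytes
1 GiB = 1,073,741,824 bytes
4,083,954,000 / 1,073,741,824 = 3.80 GiB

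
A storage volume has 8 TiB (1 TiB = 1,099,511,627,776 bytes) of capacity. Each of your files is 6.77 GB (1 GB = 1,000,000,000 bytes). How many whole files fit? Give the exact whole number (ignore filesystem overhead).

Capacity: 8 TiB = 8,796,093,022,208 bytes
Per item: 6.77 GB = 6,770,000,000 bytes
⌊8,796,093,022,208 / 6,770,000,000⌋ = 1,299

1,299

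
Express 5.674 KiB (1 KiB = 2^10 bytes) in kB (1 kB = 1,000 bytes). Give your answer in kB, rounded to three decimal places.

5.810 kB

5.674 KiB × 1,024 bytes/KiB = 5,810.176 bytes
1 kB = 1,000 bytes
5,810.176 / 1,000 = 5.810 kB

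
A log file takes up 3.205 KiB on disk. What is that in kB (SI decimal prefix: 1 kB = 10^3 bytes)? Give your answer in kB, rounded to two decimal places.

3.205 KiB = 3.205 × 2^10 bytes = 3,281.92 bytes
1 kB = 1,000 bytes
3,281.92 / 1,000 = 3.28 kB

3.28 kB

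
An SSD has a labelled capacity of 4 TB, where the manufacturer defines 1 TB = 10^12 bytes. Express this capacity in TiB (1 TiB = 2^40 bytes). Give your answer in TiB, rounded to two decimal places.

3.64 TiB

4 TB = 4 × 10^12 bytes = 4,000,000,000,000 bytes
1 TiB = 2^40 bytes = 1,099,511,627,776 bytes
4,000,000,000,000 / 1,099,511,627,776 = 3.64 TiB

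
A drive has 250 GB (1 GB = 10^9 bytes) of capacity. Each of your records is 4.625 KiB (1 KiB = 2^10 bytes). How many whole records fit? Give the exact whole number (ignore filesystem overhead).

Capacity: 250 GB = 250,000,000,000 bytes
Per item: 4.625 KiB = 4,736 bytes
⌊250,000,000,000 / 4,736⌋ = 52,787,162

52,787,162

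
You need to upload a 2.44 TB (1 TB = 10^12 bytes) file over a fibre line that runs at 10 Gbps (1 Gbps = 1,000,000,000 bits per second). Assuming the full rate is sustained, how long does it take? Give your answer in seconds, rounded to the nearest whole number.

2.44 TB = 2,440,000,000,000 bytes = 19,520,000,000,000 bits
10 Gbps = 10,000,000,000 bits/s
time = 19,520,000,000,000 / 10,000,000,000 = 1,952 s

1,952 seconds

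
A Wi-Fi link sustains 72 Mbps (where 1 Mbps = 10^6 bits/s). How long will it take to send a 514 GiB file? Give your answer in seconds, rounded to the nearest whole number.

514 GiB = 551,903,297,536 bytes = 4,415,226,380,288 bits
72 Mbps = 72,000,000 bits/s
time = 4,415,226,380,288 / 72,000,000 = 61,323 s

61,323 seconds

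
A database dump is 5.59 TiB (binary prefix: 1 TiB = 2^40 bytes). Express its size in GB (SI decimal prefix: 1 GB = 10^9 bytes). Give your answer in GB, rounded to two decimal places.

5.59 TiB = 5.59 × 2^40 bytes = 6,146,269,999,267.84 bytes
1 GB = 10^9 bytes = 1,000,000,000 bytes
6,146,269,999,267.84 / 1,000,000,000 = 6,146.27 GB

6,146.27 GB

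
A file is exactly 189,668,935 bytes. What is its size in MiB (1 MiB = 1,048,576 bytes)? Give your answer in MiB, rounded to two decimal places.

180.88 MiB

189,668,935 bytes given.
1 MiB = 2^20 bytes = 1,048,576 bytes
189,668,935 / 1,048,576 = 180.88 MiB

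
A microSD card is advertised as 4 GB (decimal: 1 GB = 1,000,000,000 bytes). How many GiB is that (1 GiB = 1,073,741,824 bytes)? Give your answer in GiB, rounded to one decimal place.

4 GB = 4 × 10^9 bytes = 4,000,000,000 bytes
1 GiB = 1,073,741,824 bytes
4,000,000,000 / 1,073,741,824 = 3.7 GiB

3.7 GiB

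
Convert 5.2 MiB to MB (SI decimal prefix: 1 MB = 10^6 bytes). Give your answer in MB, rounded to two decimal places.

5.2 MiB × 1,048,576 bytes/MiB = 5,452,595.2 bytes
1 MB = 1,000,000 bytes
5,452,595.2 / 1,000,000 = 5.45 MB

5.45 MB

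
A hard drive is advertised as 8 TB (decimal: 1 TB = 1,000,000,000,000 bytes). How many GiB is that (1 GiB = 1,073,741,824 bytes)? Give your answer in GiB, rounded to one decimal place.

7,450.6 GiB

8 TB = 8 × 10^12 bytes = 8,000,000,000,000 bytes
1 GiB = 2^30 bytes = 1,073,741,824 bytes
8,000,000,000,000 / 1,073,741,824 = 7,450.6 GiB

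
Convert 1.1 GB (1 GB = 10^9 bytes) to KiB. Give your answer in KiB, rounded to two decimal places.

1,074,218.75 KiB

1.1 GB = 1.1 × 10^9 bytes = 1,100,000,000 bytes
1 KiB = 2^10 bytes = 1,024 bytes
1,100,000,000 / 1,024 = 1,074,218.75 KiB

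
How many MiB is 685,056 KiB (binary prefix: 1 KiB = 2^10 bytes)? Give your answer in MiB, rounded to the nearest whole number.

685,056 KiB = 685,056 × 2^10 bytes = 701,497,344 bytes
1 MiB = 1,048,576 bytes
701,497,344 / 1,048,576 = 669 MiB

669 MiB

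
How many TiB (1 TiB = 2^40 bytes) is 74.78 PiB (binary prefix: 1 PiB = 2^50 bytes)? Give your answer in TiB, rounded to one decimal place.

74.78 PiB × 1,125,899,906,842,624 bytes/PiB = 84,194,795,033,691,422.72 bytes
1 TiB = 2^40 bytes = 1,099,511,627,776 bytes
84,194,795,033,691,422.72 / 1,099,511,627,776 = 76,574.7 TiB

76,574.7 TiB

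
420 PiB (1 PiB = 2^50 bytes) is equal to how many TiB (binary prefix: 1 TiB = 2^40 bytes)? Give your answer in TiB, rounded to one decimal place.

420 PiB = 420 × 2^50 bytes = 472,877,960,873,902,080 bytes
1 TiB = 1,099,511,627,776 bytes
472,877,960,873,902,080 / 1,099,511,627,776 = 430,080.0 TiB

430,080.0 TiB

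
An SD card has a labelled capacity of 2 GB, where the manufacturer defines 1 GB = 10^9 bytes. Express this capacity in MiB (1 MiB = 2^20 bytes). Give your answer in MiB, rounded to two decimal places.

2 GB = 2 × 10^9 bytes = 2,000,000,000 bytes
1 MiB = 2^20 bytes = 1,048,576 bytes
2,000,000,000 / 1,048,576 = 1,907.35 MiB

1,907.35 MiB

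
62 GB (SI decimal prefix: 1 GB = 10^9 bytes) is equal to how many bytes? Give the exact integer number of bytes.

62,000,000,000 bytes

62 × 1,000,000,000 = 62,000,000,000 bytes  (1 GB = 10^9 bytes)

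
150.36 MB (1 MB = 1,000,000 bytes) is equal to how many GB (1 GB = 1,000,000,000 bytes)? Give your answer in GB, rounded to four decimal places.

150.36 MB = 150.36 × 10^6 bytes = 150,360,000 bytes
1 GB = 1,000,000,000 bytes
150,360,000 / 1,000,000,000 = 0.1504 GB

0.1504 GB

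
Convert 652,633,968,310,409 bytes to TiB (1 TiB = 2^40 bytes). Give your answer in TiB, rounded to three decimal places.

593.567 TiB

652,633,968,310,409 bytes given.
1 TiB = 2^40 bytes = 1,099,511,627,776 bytes
652,633,968,310,409 / 1,099,511,627,776 = 593.567 TiB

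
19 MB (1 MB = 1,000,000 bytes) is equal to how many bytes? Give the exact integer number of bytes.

19 × 1,000,000 = 19,000,000 bytes  (1 MB = 10^6 bytes)

19,000,000 bytes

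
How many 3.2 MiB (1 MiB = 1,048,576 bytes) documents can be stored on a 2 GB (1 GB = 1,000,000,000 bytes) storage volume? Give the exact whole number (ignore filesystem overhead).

596

Capacity: 2 GB = 2,000,000,000 bytes
Per item: 3.2 MiB = 3,355,443.2 bytes
⌊2,000,000,000 / 3,355,443.2⌋ = 596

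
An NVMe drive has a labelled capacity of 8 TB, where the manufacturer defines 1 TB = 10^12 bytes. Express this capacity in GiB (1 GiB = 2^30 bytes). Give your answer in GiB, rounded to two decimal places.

8 TB = 8 × 10^12 bytes = 8,000,000,000,000 bytes
1 GiB = 1,073,741,824 bytes
8,000,000,000,000 / 1,073,741,824 = 7,450.58 GiB

7,450.58 GiB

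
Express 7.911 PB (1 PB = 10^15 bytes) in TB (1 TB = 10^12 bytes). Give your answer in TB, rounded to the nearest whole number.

7,911 TB

7.911 PB = 7.911 × 10^15 bytes = 7,911,000,000,000,000 bytes
1 TB = 10^12 bytes = 1,000,000,000,000 bytes
7,911,000,000,000,000 / 1,000,000,000,000 = 7,911 TB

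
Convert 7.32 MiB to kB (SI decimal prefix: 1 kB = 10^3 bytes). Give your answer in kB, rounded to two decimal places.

7.32 MiB × 1,048,576 bytes/MiB = 7,675,576.32 bytes
1 kB = 1,000 bytes
7,675,576.32 / 1,000 = 7,675.58 kB

7,675.58 kB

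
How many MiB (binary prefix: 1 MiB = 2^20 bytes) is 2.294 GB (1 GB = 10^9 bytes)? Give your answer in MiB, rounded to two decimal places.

2.294 GB × 1,000,000,000 bytes/GB = 2,294,000,000 bytes
1 MiB = 2^20 bytes = 1,048,576 bytes
2,294,000,000 / 1,048,576 = 2,187.73 MiB

2,187.73 MiB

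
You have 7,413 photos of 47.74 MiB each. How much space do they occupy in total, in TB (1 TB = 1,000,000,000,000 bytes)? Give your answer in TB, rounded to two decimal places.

Total = 7,413 × 47.74 MiB = 353896.62 MiB
= 353896.62 × 1,048,576 bytes = 371,087,502,213.12 bytes
1 TB = 1,000,000,000,000 bytes
371,087,502,213.12 / 1,000,000,000,000 = 0.37 TB

0.37 TB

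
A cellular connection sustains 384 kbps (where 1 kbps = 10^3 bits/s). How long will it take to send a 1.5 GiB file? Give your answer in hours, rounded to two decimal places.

1.5 GiB = 1,610,612,736 bytes = 12,884,901,888 bits
384 kbps = 384,000 bits/s
time = 12,884,901,888 / 384,000 = 33,554.4320 s
33,554.4320 s / 3600 = 9.32 hours

9.32 hours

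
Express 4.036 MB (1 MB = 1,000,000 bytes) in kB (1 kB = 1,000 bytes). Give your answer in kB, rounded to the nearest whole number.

4,036 kB

4.036 MB = 4.036 × 10^6 bytes = 4,036,000 bytes
1 kB = 1,000 bytes
4,036,000 / 1,000 = 4,036 kB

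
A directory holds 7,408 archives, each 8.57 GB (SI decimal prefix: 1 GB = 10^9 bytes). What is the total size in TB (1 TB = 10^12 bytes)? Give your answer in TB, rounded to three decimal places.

63.487 TB

Total = 7,408 × 8.57 GB = 63486.56 GB
= 63486.56 × 1,000,000,000 bytes = 63,486,560,000,000 bytes
1 TB = 1,000,000,000,000 bytes
63,486,560,000,000 / 1,000,000,000,000 = 63.487 TB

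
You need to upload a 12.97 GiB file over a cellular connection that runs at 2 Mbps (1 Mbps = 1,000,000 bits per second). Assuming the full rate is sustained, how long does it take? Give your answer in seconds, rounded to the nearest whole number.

12.97 GiB = 13,926,431,457.28 bytes = 111,411,451,658.24 bits
2 Mbps = 2,000,000 bits/s
time = 111,411,451,658.24 / 2,000,000 = 55,706 s

55,706 seconds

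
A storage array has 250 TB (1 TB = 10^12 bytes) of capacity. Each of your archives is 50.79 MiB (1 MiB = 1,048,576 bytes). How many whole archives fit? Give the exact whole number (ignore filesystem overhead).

Capacity: 250 TB = 250,000,000,000,000 bytes
Per item: 50.79 MiB = 53,257,175.04 bytes
⌊250,000,000,000,000 / 53,257,175.04⌋ = 4,694,203

4,694,203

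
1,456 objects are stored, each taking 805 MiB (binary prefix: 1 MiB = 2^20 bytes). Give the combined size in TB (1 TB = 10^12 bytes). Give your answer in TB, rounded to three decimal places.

1.229 TB

Total = 1,456 × 805 MiB = 1,172,080 MiB
= 1,172,080 × 1,048,576 bytes = 1,229,014,958,080 bytes
1 TB = 1,000,000,000,000 bytes
1,229,014,958,080 / 1,000,000,000,000 = 1.229 TB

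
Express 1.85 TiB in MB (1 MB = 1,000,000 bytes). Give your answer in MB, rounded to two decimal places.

2,034,096.51 MB

1.85 TiB × 1,099,511,627,776 bytes/TiB = 2,034,096,511,385.6 bytes
1 MB = 1,000,000 bytes
2,034,096,511,385.6 / 1,000,000 = 2,034,096.51 MB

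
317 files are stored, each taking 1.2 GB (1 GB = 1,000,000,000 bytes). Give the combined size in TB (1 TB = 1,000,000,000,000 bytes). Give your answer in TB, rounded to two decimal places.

Total = 317 × 1.2 GB = 380.4 GB
= 380.4 × 1,000,000,000 bytes = 380,400,000,000 bytes
1 TB = 1,000,000,000,000 bytes
380,400,000,000 / 1,000,000,000,000 = 0.38 TB

0.38 TB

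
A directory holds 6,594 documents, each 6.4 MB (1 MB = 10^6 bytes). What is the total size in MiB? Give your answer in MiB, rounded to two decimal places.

40,246.58 MiB

Total = 6,594 × 6.4 MB = 42201.6 MB
= 42201.6 × 1,000,000 bytes = 42,201,600,000 bytes
1 MiB = 1,048,576 bytes
42,201,600,000 / 1,048,576 = 40,246.58 MiB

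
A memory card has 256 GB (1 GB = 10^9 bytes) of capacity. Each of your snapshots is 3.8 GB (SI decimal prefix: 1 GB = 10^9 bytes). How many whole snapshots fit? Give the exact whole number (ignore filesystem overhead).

Capacity: 256 GB = 256,000,000,000 bytes
Per item: 3.8 GB = 3,800,000,000 bytes
⌊256,000,000,000 / 3,800,000,000⌋ = 67

67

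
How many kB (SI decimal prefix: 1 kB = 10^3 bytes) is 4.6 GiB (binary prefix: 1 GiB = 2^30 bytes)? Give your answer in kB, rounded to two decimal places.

4.6 GiB = 4.6 × 2^30 bytes = 4,939,212,390.4 bytes
1 kB = 10^3 bytes = 1,000 bytes
4,939,212,390.4 / 1,000 = 4,939,212.39 kB

4,939,212.39 kB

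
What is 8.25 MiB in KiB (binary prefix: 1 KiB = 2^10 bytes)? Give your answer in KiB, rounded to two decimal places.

8.25 MiB = 8.25 × 2^20 bytes = 8,650,752 bytes
1 KiB = 1,024 bytes
8,650,752 / 1,024 = 8,448.00 KiB

8,448.00 KiB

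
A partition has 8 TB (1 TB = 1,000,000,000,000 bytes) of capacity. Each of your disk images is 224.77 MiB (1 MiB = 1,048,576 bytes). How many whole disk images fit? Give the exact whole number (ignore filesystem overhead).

Capacity: 8 TB = 8,000,000,000,000 bytes
Per item: 224.77 MiB = 235,688,427.52 bytes
⌊8,000,000,000,000 / 235,688,427.52⌋ = 33,943

33,943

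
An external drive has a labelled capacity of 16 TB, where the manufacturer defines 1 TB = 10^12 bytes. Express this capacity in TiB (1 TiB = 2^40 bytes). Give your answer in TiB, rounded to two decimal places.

16 TB × 1,000,000,000,000 bytes/TB = 16,000,000,000,000 bytes
1 TiB = 2^40 bytes = 1,099,511,627,776 bytes
16,000,000,000,000 / 1,099,511,627,776 = 14.55 TiB

14.55 TiB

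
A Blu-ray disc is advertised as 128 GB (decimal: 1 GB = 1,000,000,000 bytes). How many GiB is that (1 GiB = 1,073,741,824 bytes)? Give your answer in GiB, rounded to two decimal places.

128 GB = 128 × 10^9 bytes = 128,000,000,000 bytes
1 GiB = 2^30 bytes = 1,073,741,824 bytes
128,000,000,000 / 1,073,741,824 = 119.21 GiB

119.21 GiB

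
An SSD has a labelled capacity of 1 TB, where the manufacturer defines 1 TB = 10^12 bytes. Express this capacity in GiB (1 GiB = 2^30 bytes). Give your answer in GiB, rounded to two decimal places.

1 TB = 1 × 10^12 bytes = 1,000,000,000,000 bytes
1 GiB = 2^30 bytes = 1,073,741,824 bytes
1,000,000,000,000 / 1,073,741,824 = 931.32 GiB

931.32 GiB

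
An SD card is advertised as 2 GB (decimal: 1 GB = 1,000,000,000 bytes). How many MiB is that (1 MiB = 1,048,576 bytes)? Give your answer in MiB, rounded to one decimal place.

1,907.3 MiB

2 GB = 2 × 10^9 bytes = 2,000,000,000 bytes
1 MiB = 1,048,576 bytes
2,000,000,000 / 1,048,576 = 1,907.3 MiB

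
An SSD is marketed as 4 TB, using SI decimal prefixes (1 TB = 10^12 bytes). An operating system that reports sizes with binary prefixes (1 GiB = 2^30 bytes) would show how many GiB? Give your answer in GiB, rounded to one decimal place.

3,725.3 GiB

4 TB = 4 × 10^12 bytes = 4,000,000,000,000 bytes
1 GiB = 1,073,741,824 bytes
4,000,000,000,000 / 1,073,741,824 = 3,725.3 GiB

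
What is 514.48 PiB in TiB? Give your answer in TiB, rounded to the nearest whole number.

526,828 TiB

514.48 PiB × 1,125,899,906,842,624 bytes/PiB = 579,252,984,072,393,195.52 bytes
1 TiB = 1,099,511,627,776 bytes
579,252,984,072,393,195.52 / 1,099,511,627,776 = 526,828 TiB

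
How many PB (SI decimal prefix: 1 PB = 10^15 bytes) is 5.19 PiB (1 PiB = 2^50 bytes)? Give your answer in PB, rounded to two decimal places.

5.19 PiB × 1,125,899,906,842,624 bytes/PiB = 5,843,420,516,513,218.56 bytes
1 PB = 10^15 bytes = 1,000,000,000,000,000 bytes
5,843,420,516,513,218.56 / 1,000,000,000,000,000 = 5.84 PB

5.84 PB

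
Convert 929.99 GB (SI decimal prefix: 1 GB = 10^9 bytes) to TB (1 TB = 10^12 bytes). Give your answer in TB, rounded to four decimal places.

0.9300 TB

929.99 GB = 929.99 × 10^9 bytes = 929,990,000,000 bytes
1 TB = 1,000,000,000,000 bytes
929,990,000,000 / 1,000,000,000,000 = 0.9300 TB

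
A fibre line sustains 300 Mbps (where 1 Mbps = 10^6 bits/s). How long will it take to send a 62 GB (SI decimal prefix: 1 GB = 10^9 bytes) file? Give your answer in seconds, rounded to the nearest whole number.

1,653 seconds

62 GB = 62,000,000,000 bytes = 496,000,000,000 bits
300 Mbps = 300,000,000 bits/s
time = 496,000,000,000 / 300,000,000 = 1,653 s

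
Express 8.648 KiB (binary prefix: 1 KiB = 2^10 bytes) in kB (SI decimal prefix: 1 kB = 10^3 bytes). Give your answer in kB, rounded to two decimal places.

8.648 KiB = 8.648 × 2^10 bytes = 8,855.552 bytes
1 kB = 1,000 bytes
8,855.552 / 1,000 = 8.86 kB

8.86 kB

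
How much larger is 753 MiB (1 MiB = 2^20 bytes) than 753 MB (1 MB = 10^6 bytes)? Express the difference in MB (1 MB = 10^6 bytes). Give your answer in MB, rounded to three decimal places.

36.578 MB

753 MiB = 753 × 1,048,576 = 789,577,728 bytes
753 MB = 753 × 1,000,000 = 753,000,000 bytes
difference = 36,577,728 bytes
36,577,728 / 1,000,000 = 36.578 MB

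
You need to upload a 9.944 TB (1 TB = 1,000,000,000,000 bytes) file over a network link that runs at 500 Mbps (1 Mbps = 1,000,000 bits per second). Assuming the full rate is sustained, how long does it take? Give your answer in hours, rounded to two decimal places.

44.20 hours

9.944 TB = 9,944,000,000,000 bytes = 79,552,000,000,000 bits
500 Mbps = 500,000,000 bits/s
time = 79,552,000,000,000 / 500,000,000 = 159,104.0000 s
159,104.0000 s / 3600 = 44.20 hours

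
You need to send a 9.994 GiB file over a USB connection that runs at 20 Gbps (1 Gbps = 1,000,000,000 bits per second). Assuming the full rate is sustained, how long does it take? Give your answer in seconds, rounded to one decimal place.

4.3 seconds

9.994 GiB = 10,730,975,789.056 bytes = 85,847,806,312.448 bits
20 Gbps = 20,000,000,000 bits/s
time = 85,847,806,312.448 / 20,000,000,000 = 4.3 s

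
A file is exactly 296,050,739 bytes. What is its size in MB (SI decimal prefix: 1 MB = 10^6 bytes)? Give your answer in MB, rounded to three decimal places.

296.051 MB

296,050,739 bytes given.
1 MB = 1,000,000 bytes
296,050,739 / 1,000,000 = 296.051 MB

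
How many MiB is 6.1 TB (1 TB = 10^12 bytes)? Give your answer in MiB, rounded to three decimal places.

5,817,413.330 MiB

6.1 TB = 6.1 × 10^12 bytes = 6,100,000,000,000 bytes
1 MiB = 1,048,576 bytes
6,100,000,000,000 / 1,048,576 = 5,817,413.330 MiB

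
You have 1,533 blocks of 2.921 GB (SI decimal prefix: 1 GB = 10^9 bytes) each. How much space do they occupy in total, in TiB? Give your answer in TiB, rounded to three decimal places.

Total = 1,533 × 2.921 GB = 4477.893 GB
= 4477.893 × 1,000,000,000 bytes = 4,477,893,000,000 bytes
1 TiB = 1,099,511,627,776 bytes
4,477,893,000,000 / 1,099,511,627,776 = 4.073 TiB

4.073 TiB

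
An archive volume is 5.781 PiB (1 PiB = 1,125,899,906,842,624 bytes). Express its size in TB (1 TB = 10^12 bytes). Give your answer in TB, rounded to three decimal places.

5.781 PiB × 1,125,899,906,842,624 bytes/PiB = 6,508,827,361,457,209.344 bytes
1 TB = 10^12 bytes = 1,000,000,000,000 bytes
6,508,827,361,457,209.344 / 1,000,000,000,000 = 6,508.827 TB

6,508.827 TB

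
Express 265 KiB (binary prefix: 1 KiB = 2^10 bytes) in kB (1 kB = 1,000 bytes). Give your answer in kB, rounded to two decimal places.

271.36 kB

265 KiB × 1,024 bytes/KiB = 271,360 bytes
1 kB = 10^3 bytes = 1,000 bytes
271,360 / 1,000 = 271.36 kB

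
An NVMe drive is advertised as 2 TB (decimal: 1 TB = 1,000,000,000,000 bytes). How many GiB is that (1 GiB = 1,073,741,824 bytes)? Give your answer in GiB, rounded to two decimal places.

2 TB = 2 × 10^12 bytes = 2,000,000,000,000 bytes
1 GiB = 1,073,741,824 bytes
2,000,000,000,000 / 1,073,741,824 = 1,862.65 GiB

1,862.65 GiB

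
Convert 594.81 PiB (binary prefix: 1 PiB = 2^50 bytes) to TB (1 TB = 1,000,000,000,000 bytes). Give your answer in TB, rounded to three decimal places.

594.81 PiB × 1,125,899,906,842,624 bytes/PiB = 669,696,523,589,061,181.44 bytes
1 TB = 1,000,000,000,000 bytes
669,696,523,589,061,181.44 / 1,000,000,000,000 = 669,696.524 TB

669,696.524 TB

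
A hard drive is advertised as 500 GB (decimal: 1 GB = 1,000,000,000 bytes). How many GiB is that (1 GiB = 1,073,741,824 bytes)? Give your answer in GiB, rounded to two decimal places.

500 GB × 1,000,000,000 bytes/GB = 500,000,000,000 bytes
1 GiB = 2^30 bytes = 1,073,741,824 bytes
500,000,000,000 / 1,073,741,824 = 465.66 GiB

465.66 GiB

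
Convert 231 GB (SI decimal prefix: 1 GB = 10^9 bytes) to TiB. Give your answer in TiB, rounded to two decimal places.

231 GB × 1,000,000,000 bytes/GB = 231,000,000,000 bytes
1 TiB = 2^40 bytes = 1,099,511,627,776 bytes
231,000,000,000 / 1,099,511,627,776 = 0.21 TiB

0.21 TiB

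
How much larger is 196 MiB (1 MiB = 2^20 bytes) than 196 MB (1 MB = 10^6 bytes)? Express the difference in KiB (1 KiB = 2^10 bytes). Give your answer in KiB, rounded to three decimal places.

196 MiB = 196 × 1,048,576 = 205,520,896 bytes
196 MB = 196 × 1,000,000 = 196,000,000 bytes
difference = 9,520,896 bytes
9,520,896 / 1,024 = 9,297.750 KiB

9,297.750 KiB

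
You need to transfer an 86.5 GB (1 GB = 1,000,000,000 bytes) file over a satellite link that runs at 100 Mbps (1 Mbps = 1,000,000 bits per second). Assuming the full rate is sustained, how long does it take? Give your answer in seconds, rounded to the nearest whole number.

86.5 GB = 86,500,000,000 bytes = 692,000,000,000 bits
100 Mbps = 100,000,000 bits/s
time = 692,000,000,000 / 100,000,000 = 6,920 s

6,920 seconds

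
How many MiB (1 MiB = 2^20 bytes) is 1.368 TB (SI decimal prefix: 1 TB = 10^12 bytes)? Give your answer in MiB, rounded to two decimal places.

1.368 TB = 1.368 × 10^12 bytes = 1,368,000,000,000 bytes
1 MiB = 1,048,576 bytes
1,368,000,000,000 / 1,048,576 = 1,304,626.46 MiB

1,304,626.46 MiB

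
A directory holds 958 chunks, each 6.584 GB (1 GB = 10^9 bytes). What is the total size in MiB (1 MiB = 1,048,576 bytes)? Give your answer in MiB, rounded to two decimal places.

6,015,274.05 MiB

Total = 958 × 6.584 GB = 6307.472 GB
= 6307.472 × 1,000,000,000 bytes = 6,307,472,000,000 bytes
1 MiB = 1,048,576 bytes
6,307,472,000,000 / 1,048,576 = 6,015,274.05 MiB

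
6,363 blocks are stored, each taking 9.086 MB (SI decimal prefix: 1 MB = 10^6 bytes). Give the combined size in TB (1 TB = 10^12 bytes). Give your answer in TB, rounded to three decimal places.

0.058 TB

Total = 6,363 × 9.086 MB = 57814.218 MB
= 57814.218 × 1,000,000 bytes = 57,814,218,000 bytes
1 TB = 1,000,000,000,000 bytes
57,814,218,000 / 1,000,000,000,000 = 0.058 TB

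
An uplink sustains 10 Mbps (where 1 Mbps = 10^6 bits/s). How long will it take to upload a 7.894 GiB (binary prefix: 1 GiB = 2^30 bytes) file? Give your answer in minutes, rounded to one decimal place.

113.0 minutes

7.894 GiB = 8,476,117,958.656 bytes = 67,808,943,669.248 bits
10 Mbps = 10,000,000 bits/s
time = 67,808,943,669.248 / 10,000,000 = 6,780.89 s
6,780.89 s / 60 = 113.0 minutes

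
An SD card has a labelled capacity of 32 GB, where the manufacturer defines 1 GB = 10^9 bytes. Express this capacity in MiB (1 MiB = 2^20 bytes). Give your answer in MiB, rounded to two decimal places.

30,517.58 MiB

32 GB × 1,000,000,000 bytes/GB = 32,000,000,000 bytes
1 MiB = 2^20 bytes = 1,048,576 bytes
32,000,000,000 / 1,048,576 = 30,517.58 MiB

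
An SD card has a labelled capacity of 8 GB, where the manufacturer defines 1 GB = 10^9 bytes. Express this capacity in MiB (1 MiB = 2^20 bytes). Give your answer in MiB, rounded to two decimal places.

7,629.39 MiB

8 GB × 1,000,000,000 bytes/GB = 8,000,000,000 bytes
1 MiB = 1,048,576 bytes
8,000,000,000 / 1,048,576 = 7,629.39 MiB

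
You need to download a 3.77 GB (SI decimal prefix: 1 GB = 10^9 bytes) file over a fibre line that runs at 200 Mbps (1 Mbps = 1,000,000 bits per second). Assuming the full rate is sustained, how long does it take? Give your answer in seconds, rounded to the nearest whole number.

151 seconds

3.77 GB = 3,770,000,000 bytes = 30,160,000,000 bits
200 Mbps = 200,000,000 bits/s
time = 30,160,000,000 / 200,000,000 = 151 s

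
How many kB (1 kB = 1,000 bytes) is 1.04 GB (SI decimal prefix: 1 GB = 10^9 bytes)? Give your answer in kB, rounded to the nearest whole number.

1,040,000 kB

1.04 GB × 1,000,000,000 bytes/GB = 1,040,000,000 bytes
1 kB = 10^3 bytes = 1,000 bytes
1,040,000,000 / 1,000 = 1,040,000 kB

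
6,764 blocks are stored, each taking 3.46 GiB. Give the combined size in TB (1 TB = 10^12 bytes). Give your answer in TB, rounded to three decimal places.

Total = 6,764 × 3.46 GiB = 23403.44 GiB
= 23403.44 × 1,073,741,824 bytes = 25,129,252,353,474.56 bytes
1 TB = 1,000,000,000,000 bytes
25,129,252,353,474.56 / 1,000,000,000,000 = 25.129 TB

25.129 TB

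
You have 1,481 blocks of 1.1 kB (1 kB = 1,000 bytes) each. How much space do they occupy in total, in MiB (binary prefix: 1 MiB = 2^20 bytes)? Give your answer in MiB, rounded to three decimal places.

1.554 MiB

Total = 1,481 × 1.1 kB = 1629.1 kB
= 1629.1 × 1,000 bytes = 1,629,100 bytes
1 MiB = 1,048,576 bytes
1,629,100 / 1,048,576 = 1.554 MiB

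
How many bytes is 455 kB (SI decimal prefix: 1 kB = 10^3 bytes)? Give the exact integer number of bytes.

455 × 1,000 = 455,000 bytes

455,000 bytes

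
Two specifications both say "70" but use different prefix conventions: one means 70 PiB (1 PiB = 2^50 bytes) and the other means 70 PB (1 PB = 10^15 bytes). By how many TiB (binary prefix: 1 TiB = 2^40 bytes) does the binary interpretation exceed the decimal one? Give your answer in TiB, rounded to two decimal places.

70 PiB = 70 × 1,125,899,906,842,624 = 78,812,993,478,983,680 bytes
70 PB = 70 × 1,000,000,000,000,000 = 70,000,000,000,000,000 bytes
difference = 8,812,993,478,983,680 bytes
8,812,993,478,983,680 / 1,099,511,627,776 = 8,015.37 TiB

8,015.37 TiB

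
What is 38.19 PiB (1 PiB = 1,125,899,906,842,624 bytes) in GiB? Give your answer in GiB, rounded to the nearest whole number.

38.19 PiB = 38.19 × 2^50 bytes = 42,998,117,442,319,810.56 bytes
1 GiB = 1,073,741,824 bytes
42,998,117,442,319,810.56 / 1,073,741,824 = 40,045,117 GiB

40,045,117 GiB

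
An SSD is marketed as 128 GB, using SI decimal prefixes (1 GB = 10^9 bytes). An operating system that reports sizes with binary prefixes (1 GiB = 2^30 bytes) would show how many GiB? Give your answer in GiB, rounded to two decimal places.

119.21 GiB

128 GB × 1,000,000,000 bytes/GB = 128,000,000,000 bytes
1 GiB = 2^30 bytes = 1,073,741,824 bytes
128,000,000,000 / 1,073,741,824 = 119.21 GiB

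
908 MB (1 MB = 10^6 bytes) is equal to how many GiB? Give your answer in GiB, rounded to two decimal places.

908 MB × 1,000,000 bytes/MB = 908,000,000 bytes
1 GiB = 2^30 bytes = 1,073,741,824 bytes
908,000,000 / 1,073,741,824 = 0.85 GiB

0.85 GiB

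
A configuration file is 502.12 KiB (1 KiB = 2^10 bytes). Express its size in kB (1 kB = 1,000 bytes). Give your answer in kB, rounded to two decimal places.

502.12 KiB × 1,024 bytes/KiB = 514,170.88 bytes
1 kB = 1,000 bytes
514,170.88 / 1,000 = 514.17 kB

514.17 kB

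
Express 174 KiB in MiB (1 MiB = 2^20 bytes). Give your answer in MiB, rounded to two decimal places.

0.17 MiB

174 KiB = 174 × 2^10 bytes = 178,176 bytes
1 MiB = 2^20 bytes = 1,048,576 bytes
178,176 / 1,048,576 = 0.17 MiB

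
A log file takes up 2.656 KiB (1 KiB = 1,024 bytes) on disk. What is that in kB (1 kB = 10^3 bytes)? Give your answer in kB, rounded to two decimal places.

2.72 kB

2.656 KiB = 2.656 × 2^10 bytes = 2,719.744 bytes
1 kB = 1,000 bytes
2,719.744 / 1,000 = 2.72 kB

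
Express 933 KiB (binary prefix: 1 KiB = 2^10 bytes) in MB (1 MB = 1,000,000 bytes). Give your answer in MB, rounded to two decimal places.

933 KiB × 1,024 bytes/KiB = 955,392 bytes
1 MB = 10^6 bytes = 1,000,000 bytes
955,392 / 1,000,000 = 0.96 MB

0.96 MB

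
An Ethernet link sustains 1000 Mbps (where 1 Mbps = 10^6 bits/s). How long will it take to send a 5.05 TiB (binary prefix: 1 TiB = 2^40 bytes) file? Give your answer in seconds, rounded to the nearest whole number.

5.05 TiB = 5,552,533,720,268.8 bytes = 44,420,269,762,150.4 bits
1000 Mbps = 1,000,000,000 bits/s
time = 44,420,269,762,150.4 / 1,000,000,000 = 44,420 s

44,420 seconds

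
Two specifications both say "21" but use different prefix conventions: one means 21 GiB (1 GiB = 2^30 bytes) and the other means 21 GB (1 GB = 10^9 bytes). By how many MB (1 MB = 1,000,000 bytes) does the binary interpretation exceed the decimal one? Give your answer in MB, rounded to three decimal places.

1,548.578 MB

21 GiB = 21 × 1,073,741,824 = 22,548,578,304 bytes
21 GB = 21 × 1,000,000,000 = 21,000,000,000 bytes
difference = 1,548,578,304 bytes
1,548,578,304 / 1,000,000 = 1,548.578 MB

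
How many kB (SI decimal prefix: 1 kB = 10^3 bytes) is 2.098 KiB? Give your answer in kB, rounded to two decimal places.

2.15 kB

2.098 KiB = 2.098 × 2^10 bytes = 2,148.352 bytes
1 kB = 10^3 bytes = 1,000 bytes
2,148.352 / 1,000 = 2.15 kB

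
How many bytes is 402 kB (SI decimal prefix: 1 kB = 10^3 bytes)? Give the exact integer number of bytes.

402,000 bytes

402 × 1,000 = 402,000 bytes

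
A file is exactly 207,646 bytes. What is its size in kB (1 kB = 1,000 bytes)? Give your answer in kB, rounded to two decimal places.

207.65 kB

207,646 bytes given.
1 kB = 10^3 bytes = 1,000 bytes
207,646 / 1,000 = 207.65 kB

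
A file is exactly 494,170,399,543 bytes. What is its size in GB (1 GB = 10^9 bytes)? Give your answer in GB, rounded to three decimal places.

494.170 GB

494,170,399,543 bytes given.
1 GB = 10^9 bytes = 1,000,000,000 bytes
494,170,399,543 / 1,000,000,000 = 494.170 GB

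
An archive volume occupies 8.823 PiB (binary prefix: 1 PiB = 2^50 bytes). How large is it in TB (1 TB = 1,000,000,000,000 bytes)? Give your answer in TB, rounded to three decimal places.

9,933.815 TB

8.823 PiB × 1,125,899,906,842,624 bytes/PiB = 9,933,814,878,072,471.552 bytes
1 TB = 1,000,000,000,000 bytes
9,933,814,878,072,471.552 / 1,000,000,000,000 = 9,933.815 TB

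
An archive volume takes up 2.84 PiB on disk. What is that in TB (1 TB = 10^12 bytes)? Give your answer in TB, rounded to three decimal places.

2.84 PiB × 1,125,899,906,842,624 bytes/PiB = 3,197,555,735,433,052.16 bytes
1 TB = 10^12 bytes = 1,000,000,000,000 bytes
3,197,555,735,433,052.16 / 1,000,000,000,000 = 3,197.556 TB

3,197.556 TB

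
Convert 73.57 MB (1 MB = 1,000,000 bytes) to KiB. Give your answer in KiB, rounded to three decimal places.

71,845.703 KiB

73.57 MB × 1,000,000 bytes/MB = 73,570,000 bytes
1 KiB = 1,024 bytes
73,570,000 / 1,024 = 71,845.703 KiB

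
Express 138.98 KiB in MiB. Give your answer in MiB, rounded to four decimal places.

0.1357 MiB

138.98 KiB × 1,024 bytes/KiB = 142,315.52 bytes
1 MiB = 2^20 bytes = 1,048,576 bytes
142,315.52 / 1,048,576 = 0.1357 MiB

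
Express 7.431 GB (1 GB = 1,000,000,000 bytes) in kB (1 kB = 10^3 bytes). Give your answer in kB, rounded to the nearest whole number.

7,431,000 kB

7.431 GB = 7.431 × 10^9 bytes = 7,431,000,000 bytes
1 kB = 1,000 bytes
7,431,000,000 / 1,000 = 7,431,000 kB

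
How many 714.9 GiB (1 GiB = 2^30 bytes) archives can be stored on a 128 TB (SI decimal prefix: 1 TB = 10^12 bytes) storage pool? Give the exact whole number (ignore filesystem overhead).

166

Capacity: 128 TB = 128,000,000,000,000 bytes
Per item: 714.9 GiB = 767,618,029,977.6 bytes
⌊128,000,000,000,000 / 767,618,029,977.6⌋ = 166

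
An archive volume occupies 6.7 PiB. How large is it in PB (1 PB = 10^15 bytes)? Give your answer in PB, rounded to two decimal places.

6.7 PiB = 6.7 × 2^50 bytes = 7,543,529,375,845,580.8 bytes
1 PB = 10^15 bytes = 1,000,000,000,000,000 bytes
7,543,529,375,845,580.8 / 1,000,000,000,000,000 = 7.54 PB

7.54 PB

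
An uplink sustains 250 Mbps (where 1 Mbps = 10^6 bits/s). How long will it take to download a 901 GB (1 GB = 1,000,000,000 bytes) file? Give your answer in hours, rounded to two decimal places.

901 GB = 901,000,000,000 bytes = 7,208,000,000,000 bits
250 Mbps = 250,000,000 bits/s
time = 7,208,000,000,000 / 250,000,000 = 28,832.0000 s
28,832.0000 s / 3600 = 8.01 hours

8.01 hours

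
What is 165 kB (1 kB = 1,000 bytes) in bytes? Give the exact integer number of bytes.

165,000 bytes

165 × 1,000 = 165,000 bytes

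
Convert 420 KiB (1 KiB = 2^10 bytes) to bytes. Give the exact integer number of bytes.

420 × 1,024 = 430,080 bytes  (1 KiB = 2^10 bytes)

430,080 bytes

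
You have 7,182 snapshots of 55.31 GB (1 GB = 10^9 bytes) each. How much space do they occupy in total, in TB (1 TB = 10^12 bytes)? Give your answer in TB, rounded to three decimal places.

Total = 7,182 × 55.31 GB = 397236.42 GB
= 397236.42 × 1,000,000,000 bytes = 397,236,420,000,000 bytes
1 TB = 1,000,000,000,000 bytes
397,236,420,000,000 / 1,000,000,000,000 = 397.236 TB

397.236 TB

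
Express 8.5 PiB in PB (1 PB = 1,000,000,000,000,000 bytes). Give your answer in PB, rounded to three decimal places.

9.570 PB

8.5 PiB = 8.5 × 2^50 bytes = 9,570,149,208,162,304 bytes
1 PB = 1,000,000,000,000,000 bytes
9,570,149,208,162,304 / 1,000,000,000,000,000 = 9.570 PB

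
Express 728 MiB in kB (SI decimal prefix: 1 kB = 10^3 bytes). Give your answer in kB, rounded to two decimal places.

728 MiB = 728 × 2^20 bytes = 763,363,328 bytes
1 kB = 1,000 bytes
763,363,328 / 1,000 = 763,363.33 kB

763,363.33 kB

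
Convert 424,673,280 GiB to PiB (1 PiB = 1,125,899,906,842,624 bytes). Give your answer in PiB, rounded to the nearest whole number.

405 PiB

424,673,280 GiB = 424,673,280 × 2^30 bytes = 455,989,462,271,262,720 bytes
1 PiB = 1,125,899,906,842,624 bytes
455,989,462,271,262,720 / 1,125,899,906,842,624 = 405 PiB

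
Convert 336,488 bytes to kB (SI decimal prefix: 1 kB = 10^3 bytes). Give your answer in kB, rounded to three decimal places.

336.488 kB

336,488 bytes given.
1 kB = 1,000 bytes
336,488 / 1,000 = 336.488 kB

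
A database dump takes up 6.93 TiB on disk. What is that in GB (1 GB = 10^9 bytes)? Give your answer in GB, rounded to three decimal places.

7,619.616 GB

6.93 TiB = 6.93 × 2^40 bytes = 7,619,615,580,487.68 bytes
1 GB = 1,000,000,000 bytes
7,619,615,580,487.68 / 1,000,000,000 = 7,619.616 GB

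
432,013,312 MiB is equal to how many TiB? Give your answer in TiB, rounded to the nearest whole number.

432,013,312 MiB = 432,013,312 × 2^20 bytes = 452,998,790,643,712 bytes
1 TiB = 1,099,511,627,776 bytes
452,998,790,643,712 / 1,099,511,627,776 = 412 TiB

412 TiB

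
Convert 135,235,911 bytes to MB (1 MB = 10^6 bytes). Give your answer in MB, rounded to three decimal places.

135.236 MB

135,235,911 bytes given.
1 MB = 10^6 bytes = 1,000,000 bytes
135,235,911 / 1,000,000 = 135.236 MB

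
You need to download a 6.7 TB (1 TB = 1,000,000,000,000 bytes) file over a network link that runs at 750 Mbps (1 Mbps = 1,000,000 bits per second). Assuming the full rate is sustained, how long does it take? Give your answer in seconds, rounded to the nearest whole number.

71,467 seconds

6.7 TB = 6,700,000,000,000 bytes = 53,600,000,000,000 bits
750 Mbps = 750,000,000 bits/s
time = 53,600,000,000,000 / 750,000,000 = 71,467 s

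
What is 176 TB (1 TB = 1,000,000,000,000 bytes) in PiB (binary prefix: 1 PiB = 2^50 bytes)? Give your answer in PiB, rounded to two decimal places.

0.16 PiB

176 TB = 176 × 10^12 bytes = 176,000,000,000,000 bytes
1 PiB = 2^50 bytes = 1,125,899,906,842,624 bytes
176,000,000,000,000 / 1,125,899,906,842,624 = 0.16 PiB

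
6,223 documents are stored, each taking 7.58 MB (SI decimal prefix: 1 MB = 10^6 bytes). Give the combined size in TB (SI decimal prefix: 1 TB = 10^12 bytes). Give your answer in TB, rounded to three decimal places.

Total = 6,223 × 7.58 MB = 47170.34 MB
= 47170.34 × 1,000,000 bytes = 47,170,340,000 bytes
1 TB = 1,000,000,000,000 bytes
47,170,340,000 / 1,000,000,000,000 = 0.047 TB

0.047 TB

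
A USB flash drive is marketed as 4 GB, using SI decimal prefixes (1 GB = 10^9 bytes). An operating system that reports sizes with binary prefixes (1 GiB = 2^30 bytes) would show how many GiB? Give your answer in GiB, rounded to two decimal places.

4 GB = 4 × 10^9 bytes = 4,000,000,000 bytes
1 GiB = 1,073,741,824 bytes
4,000,000,000 / 1,073,741,824 = 3.73 GiB

3.73 GiB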